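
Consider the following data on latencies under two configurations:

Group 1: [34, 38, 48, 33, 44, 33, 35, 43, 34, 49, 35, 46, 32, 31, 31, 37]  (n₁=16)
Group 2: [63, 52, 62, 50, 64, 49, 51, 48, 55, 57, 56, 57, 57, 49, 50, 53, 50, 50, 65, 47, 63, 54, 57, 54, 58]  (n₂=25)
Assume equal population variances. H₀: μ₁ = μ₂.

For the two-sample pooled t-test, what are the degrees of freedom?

degrees of freedom = 39

df = n₁ + n₂ − 2 = 16 + 25 − 2 = 39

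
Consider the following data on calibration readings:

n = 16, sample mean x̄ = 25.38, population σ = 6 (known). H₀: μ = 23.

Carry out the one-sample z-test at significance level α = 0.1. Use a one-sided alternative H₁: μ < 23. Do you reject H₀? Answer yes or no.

SE = σ/√n = 6/√16 = 1.5000
z = (x̄−μ₀)/SE = (25.38−23)/1.5000 = 1.5867
p-value (one-sided, H₁ less) = 0.94371
At α=0.1: p ≥ α → fail to reject H₀

reject H₀: no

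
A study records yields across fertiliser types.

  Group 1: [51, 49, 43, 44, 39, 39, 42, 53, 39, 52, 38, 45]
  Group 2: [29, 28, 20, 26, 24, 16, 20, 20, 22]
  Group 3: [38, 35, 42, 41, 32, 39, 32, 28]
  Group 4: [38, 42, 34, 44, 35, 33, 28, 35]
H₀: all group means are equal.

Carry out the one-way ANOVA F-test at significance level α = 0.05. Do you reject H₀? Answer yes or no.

reject H₀: yes

Group means [44.50, 22.78, 35.88, 36.12], grand mean 35.541
SSB = Σnᵢ(x̄ᵢ−x̄)² = 2432.884; SSW = ΣΣ(x−x̄ᵢ)² = 834.306
MSB = 2432.884/3 = 810.9612; MSW = 834.306/33 = 25.2820
F = MSB/MSW = 32.0766
df = (3, 33)
p-value (upper-tail) = 0.00000
At α=0.05: p < α → reject H₀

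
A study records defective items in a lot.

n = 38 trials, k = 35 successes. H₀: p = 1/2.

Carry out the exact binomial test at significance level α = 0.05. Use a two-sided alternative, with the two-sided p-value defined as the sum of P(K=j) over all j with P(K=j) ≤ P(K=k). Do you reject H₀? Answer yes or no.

Exact binomial: n=38, k=35, p₀=1/2=0.5000
P(X=j) = C(n,j)·p₀^j·(1−p₀)^(n−j); p = Σ P(X=j) over j with P(X=j) ≤ P(X=35)
p-value (two-sided) = 0.00000
At α=0.05: p < α → reject H₀

reject H₀: yes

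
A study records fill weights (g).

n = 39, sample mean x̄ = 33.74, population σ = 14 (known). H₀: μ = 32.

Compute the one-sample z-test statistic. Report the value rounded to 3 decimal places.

test statistic = 0.776

SE = σ/√n = 14/√39 = 2.2418
z = (x̄−μ₀)/SE = (33.74−32)/2.2418 = 0.7762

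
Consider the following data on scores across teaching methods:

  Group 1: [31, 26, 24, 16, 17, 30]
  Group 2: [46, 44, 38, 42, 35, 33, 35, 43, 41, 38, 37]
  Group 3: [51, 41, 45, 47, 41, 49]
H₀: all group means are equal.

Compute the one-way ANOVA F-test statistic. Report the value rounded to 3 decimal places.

test statistic = 32.824

Group means [24.00, 39.27, 45.67], grand mean 36.957
SSB = Σnᵢ(x̄ᵢ−x̄)² = 1521.441; SSW = ΣΣ(x−x̄ᵢ)² = 463.515
MSB = 1521.441/2 = 760.7207; MSW = 463.515/20 = 23.1758
F = MSB/MSW = 32.8240
df = (2, 20)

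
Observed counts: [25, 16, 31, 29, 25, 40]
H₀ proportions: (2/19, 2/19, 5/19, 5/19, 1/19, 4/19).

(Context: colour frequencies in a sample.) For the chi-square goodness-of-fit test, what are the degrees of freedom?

degrees of freedom = 5

df = k − 1 = 6 − 1 = 5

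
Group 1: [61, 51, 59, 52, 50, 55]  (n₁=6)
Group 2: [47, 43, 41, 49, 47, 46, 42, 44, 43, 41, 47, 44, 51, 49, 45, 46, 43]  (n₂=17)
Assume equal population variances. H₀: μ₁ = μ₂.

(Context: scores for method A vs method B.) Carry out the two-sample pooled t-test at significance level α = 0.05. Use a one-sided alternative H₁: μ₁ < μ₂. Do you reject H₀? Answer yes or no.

x̄₁=54.667, s₁=4.502, n₁=6
x̄₂=45.176, s₂=2.921, n₂=17
s_p² = [5·4.502² + 16·2.921²]/21 = 11.3240
SE = √(s_p²·(1/6+1/17)) = 1.5980
t = (54.667−45.176)/1.5980 = 5.9390
df = 21
p-value (one-sided, H₁ less) = 1.00000
At α=0.05: p ≥ α → fail to reject H₀

reject H₀: no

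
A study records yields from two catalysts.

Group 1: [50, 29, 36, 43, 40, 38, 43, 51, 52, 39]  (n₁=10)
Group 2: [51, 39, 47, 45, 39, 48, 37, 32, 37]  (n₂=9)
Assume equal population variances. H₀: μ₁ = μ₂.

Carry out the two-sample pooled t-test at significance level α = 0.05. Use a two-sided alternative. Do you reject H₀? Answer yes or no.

x̄₁=42.100, s₁=7.310, n₁=10
x̄₂=41.667, s₂=6.305, n₂=9
s_p² = [9·7.310² + 8·6.305²]/17 = 46.9941
SE = √(s_p²·(1/10+1/9)) = 3.1498
t = (42.100−41.667)/3.1498 = 0.1376
df = 17
p-value (two-sided) = 0.89219
At α=0.05: p ≥ α → fail to reject H₀

reject H₀: no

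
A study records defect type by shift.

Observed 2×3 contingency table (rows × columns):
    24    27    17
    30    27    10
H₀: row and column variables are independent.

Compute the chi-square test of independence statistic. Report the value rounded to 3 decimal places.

Row totals [68, 67], col totals [54, 54, 27], n=135
χ² = (24−27.20)²/27.20 + (27−27.20)²/27.20 + (17−13.60)²/13.60 + (30−26.80)²/26.80 + (27−26.80)²/26.80 + (10−13.40)²/13.40 = 2.4742
df = 2

test statistic = 2.474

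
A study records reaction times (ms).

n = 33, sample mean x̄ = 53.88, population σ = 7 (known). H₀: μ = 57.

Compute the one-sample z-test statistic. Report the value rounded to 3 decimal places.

test statistic = -2.560

SE = σ/√n = 7/√33 = 1.2185
z = (x̄−μ₀)/SE = (53.88−57)/1.2185 = -2.5604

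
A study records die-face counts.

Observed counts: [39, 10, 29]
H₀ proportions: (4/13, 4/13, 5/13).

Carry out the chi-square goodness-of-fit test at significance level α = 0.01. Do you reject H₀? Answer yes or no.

reject H₀: yes

n = 78; E_i = n·p_i = [24.00, 24.00, 30.00]
χ² = (39−24.00)²/24.00 + (10−24.00)²/24.00 + (29−30.00)²/30.00 = 17.5750
df = 2
p-value (upper-tail) = 0.00015
At α=0.01: p < α → reject H₀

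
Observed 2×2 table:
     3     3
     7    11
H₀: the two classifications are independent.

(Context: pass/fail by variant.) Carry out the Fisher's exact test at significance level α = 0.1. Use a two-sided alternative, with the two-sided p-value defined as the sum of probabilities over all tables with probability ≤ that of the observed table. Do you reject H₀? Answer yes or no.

Margins: r₁=6, r₂=18, c₁=10, c₂=14, n=24
p_obs = C(6,3)·C(18,7)/C(24,10); sum pmf over tables with pmf ≤ p_obs
p-value (two-sided) = 0.66533
At α=0.1: p ≥ α → fail to reject H₀

reject H₀: no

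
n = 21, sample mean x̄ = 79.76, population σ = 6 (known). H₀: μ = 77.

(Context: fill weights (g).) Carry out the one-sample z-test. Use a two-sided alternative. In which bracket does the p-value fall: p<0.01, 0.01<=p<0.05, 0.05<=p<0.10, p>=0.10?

p-value bracket: 0.01<=p<0.05

SE = σ/√n = 6/√21 = 1.3093
z = (x̄−μ₀)/SE = (79.76−77)/1.3093 = 2.1080
p-value (two-sided) = 0.03503
→ bracket: 0.01<=p<0.05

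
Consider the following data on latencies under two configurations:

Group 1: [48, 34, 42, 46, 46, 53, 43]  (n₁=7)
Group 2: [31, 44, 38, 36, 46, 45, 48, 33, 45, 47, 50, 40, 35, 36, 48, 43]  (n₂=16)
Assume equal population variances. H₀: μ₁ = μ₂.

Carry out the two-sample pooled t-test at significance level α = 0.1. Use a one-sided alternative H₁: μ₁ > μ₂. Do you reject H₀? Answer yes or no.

x̄₁=44.571, s₁=5.884, n₁=7
x̄₂=41.562, s₂=6.000, n₂=16
s_p² = [6·5.884² + 15·6.000²]/21 = 35.6025
SE = √(s_p²·(1/7+1/16)) = 2.7039
t = (44.571−41.562)/2.7039 = 1.1128
df = 21
p-value (one-sided, H₁ greater) = 0.13919
At α=0.1: p ≥ α → fail to reject H₀

reject H₀: no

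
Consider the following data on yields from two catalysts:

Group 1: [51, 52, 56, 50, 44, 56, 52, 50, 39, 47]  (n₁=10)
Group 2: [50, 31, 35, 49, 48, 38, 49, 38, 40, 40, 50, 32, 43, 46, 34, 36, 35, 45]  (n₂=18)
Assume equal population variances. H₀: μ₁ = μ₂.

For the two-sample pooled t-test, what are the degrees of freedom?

df = n₁ + n₂ − 2 = 10 + 18 − 2 = 26

degrees of freedom = 26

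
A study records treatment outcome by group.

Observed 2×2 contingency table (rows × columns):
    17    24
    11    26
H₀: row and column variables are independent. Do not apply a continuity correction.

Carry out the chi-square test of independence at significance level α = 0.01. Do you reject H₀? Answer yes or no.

reject H₀: no

Row totals [41, 37], col totals [28, 50], n=78
χ² = (17−14.72)²/14.72 + (24−26.28)²/26.28 + (11−13.28)²/13.28 + (26−23.72)²/23.72 = 1.1636
df = 1
p-value (upper-tail) = 0.28071
At α=0.01: p ≥ α → fail to reject H₀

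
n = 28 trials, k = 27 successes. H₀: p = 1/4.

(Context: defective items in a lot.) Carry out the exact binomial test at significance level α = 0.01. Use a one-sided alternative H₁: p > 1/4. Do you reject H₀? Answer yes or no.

reject H₀: yes

Exact binomial: n=28, k=27, p₀=1/4=0.2500
P(X≥27) from Σ C(n,i)·p₀^i·(1−p₀)^(n−i)
p-value (one-sided, H₁ greater) = 0.00000
At α=0.01: p < α → reject H₀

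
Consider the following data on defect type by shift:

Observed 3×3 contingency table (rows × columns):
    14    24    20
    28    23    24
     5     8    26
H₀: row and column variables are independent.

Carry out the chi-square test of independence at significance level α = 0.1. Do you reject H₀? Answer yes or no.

reject H₀: yes

Row totals [58, 75, 39], col totals [47, 55, 70], n=172
χ² = (14−15.85)²/15.85 + (24−18.55)²/18.55 + (20−23.60)²/23.60 + (28−20.49)²/20.49 + (23−23.98)²/23.98 + (24−30.52)²/30.52 + (5−10.66)²/10.66 + (8−12.47)²/12.47 + (26−15.87)²/15.87 = 17.6213
df = 4
p-value (upper-tail) = 0.00146
At α=0.1: p < α → reject H₀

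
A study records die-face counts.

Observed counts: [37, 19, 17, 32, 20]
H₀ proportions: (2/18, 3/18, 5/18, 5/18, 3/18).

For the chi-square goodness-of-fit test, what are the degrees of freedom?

df = k − 1 = 5 − 1 = 4

degrees of freedom = 4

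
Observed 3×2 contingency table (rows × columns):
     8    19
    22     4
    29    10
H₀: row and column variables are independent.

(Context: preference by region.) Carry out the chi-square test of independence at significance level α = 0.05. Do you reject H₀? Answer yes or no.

reject H₀: yes

Row totals [27, 26, 39], col totals [59, 33], n=92
χ² = (8−17.32)²/17.32 + (19−9.68)²/9.68 + (22−16.67)²/16.67 + (4−9.33)²/9.33 + (29−25.01)²/25.01 + (10−13.99)²/13.99 = 20.4879
df = 2
p-value (upper-tail) = 0.00004
At α=0.05: p < α → reject H₀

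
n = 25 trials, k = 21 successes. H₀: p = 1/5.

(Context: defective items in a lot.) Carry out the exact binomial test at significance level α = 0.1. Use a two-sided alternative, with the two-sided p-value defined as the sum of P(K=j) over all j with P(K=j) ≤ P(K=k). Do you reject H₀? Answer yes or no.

reject H₀: yes

Exact binomial: n=25, k=21, p₀=1/5=0.2000
P(X=j) = C(n,j)·p₀^j·(1−p₀)^(n−j); p = Σ P(X=j) over j with P(X=j) ≤ P(X=21)
p-value (two-sided) = 0.00000
At α=0.1: p < α → reject H₀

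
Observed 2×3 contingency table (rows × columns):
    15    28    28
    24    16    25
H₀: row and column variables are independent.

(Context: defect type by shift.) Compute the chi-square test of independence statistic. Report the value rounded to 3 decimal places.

Row totals [71, 65], col totals [39, 44, 53], n=136
χ² = (15−20.36)²/20.36 + (28−22.97)²/22.97 + (28−27.67)²/27.67 + (24−18.64)²/18.64 + (16−21.03)²/21.03 + (25−25.33)²/25.33 = 5.2650
df = 2

test statistic = 5.265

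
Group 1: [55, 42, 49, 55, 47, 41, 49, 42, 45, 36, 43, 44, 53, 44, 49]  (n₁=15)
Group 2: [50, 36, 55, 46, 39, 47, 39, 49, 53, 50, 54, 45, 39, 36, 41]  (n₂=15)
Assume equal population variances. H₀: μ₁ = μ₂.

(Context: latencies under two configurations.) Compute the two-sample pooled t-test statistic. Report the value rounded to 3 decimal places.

x̄₁=46.267, s₁=5.431, n₁=15
x̄₂=45.267, s₂=6.552, n₂=15
s_p² = [14·5.431² + 14·6.552²]/28 = 36.2095
SE = √(s_p²·(1/15+1/15)) = 2.1973
t = (46.267−45.267)/2.1973 = 0.4551
df = 28

test statistic = 0.455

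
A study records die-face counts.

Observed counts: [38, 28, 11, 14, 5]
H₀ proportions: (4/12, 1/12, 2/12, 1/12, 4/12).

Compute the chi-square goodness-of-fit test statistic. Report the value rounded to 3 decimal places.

test statistic = 79.969

n = 96; E_i = n·p_i = [32.00, 8.00, 16.00, 8.00, 32.00]
χ² = (38−32.00)²/32.00 + (28−8.00)²/8.00 + (11−16.00)²/16.00 + (14−8.00)²/8.00 + (5−32.00)²/32.00 = 79.9688
df = 4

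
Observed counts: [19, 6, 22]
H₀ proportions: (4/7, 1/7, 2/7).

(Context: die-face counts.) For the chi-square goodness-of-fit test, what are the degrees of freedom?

df = k − 1 = 3 − 1 = 2

degrees of freedom = 2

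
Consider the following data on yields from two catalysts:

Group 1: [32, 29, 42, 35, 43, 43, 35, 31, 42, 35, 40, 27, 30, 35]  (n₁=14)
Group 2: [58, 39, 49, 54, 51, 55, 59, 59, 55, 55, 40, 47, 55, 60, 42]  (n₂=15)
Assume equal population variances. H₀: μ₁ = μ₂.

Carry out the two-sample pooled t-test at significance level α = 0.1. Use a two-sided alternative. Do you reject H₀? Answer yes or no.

x̄₁=35.643, s₁=5.514, n₁=14
x̄₂=51.867, s₂=6.999, n₂=15
s_p² = [13·5.514² + 14·6.999²]/27 = 40.0351
SE = √(s_p²·(1/14+1/15)) = 2.3513
t = (35.643−51.867)/2.3513 = -6.8999
df = 27
p-value (two-sided) = 0.00000
At α=0.1: p < α → reject H₀

reject H₀: yes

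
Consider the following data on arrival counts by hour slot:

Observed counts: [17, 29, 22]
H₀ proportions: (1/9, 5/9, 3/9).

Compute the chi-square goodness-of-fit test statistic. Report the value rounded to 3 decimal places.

n = 68; E_i = n·p_i = [7.56, 37.78, 22.67]
χ² = (17−7.56)²/7.56 + (29−37.78)²/37.78 + (22−22.67)²/22.67 = 13.8647
df = 2

test statistic = 13.865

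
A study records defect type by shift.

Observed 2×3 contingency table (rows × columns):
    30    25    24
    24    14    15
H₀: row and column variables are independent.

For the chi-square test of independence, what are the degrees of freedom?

degrees of freedom = 2

df = (r−1)(c−1) = (2−1)·(3−1) = 2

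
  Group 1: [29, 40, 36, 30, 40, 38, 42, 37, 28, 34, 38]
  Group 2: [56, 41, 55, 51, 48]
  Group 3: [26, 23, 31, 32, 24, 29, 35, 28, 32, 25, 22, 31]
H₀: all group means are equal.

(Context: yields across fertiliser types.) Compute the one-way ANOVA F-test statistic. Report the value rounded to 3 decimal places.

test statistic = 38.051

Group means [35.64, 50.20, 28.17], grand mean 35.036
SSB = Σnᵢ(x̄ᵢ−x̄)² = 1719.952; SSW = ΣΣ(x−x̄ᵢ)² = 565.012
MSB = 1719.952/2 = 859.9761; MSW = 565.012/25 = 22.6005
F = MSB/MSW = 38.0512
df = (2, 25)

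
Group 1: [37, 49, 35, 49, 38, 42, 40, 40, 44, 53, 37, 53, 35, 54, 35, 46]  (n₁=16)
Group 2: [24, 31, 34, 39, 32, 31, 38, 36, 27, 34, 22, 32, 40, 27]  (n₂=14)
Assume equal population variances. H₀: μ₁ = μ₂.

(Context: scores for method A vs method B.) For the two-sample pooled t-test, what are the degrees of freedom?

degrees of freedom = 28

df = n₁ + n₂ − 2 = 16 + 14 − 2 = 28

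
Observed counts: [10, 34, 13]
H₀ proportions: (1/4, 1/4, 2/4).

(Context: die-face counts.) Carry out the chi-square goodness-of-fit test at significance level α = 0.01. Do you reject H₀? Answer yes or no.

n = 57; E_i = n·p_i = [14.25, 14.25, 28.50]
χ² = (10−14.25)²/14.25 + (34−14.25)²/14.25 + (13−28.50)²/28.50 = 37.0702
df = 2
p-value (upper-tail) = 0.00000
At α=0.01: p < α → reject H₀

reject H₀: yes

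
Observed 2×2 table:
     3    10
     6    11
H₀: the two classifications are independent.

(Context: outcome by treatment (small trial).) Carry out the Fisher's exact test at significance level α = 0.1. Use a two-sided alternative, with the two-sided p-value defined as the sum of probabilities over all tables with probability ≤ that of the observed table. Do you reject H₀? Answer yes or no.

reject H₀: no

Margins: r₁=13, r₂=17, c₁=9, c₂=21, n=30
p_obs = C(13,3)·C(17,6)/C(30,9); sum pmf over tables with pmf ≤ p_obs
p-value (two-sided) = 0.69075
At α=0.1: p ≥ α → fail to reject H₀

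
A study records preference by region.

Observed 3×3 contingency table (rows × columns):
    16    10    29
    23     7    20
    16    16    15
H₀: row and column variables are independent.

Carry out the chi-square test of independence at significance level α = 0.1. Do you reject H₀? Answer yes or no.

reject H₀: yes

Row totals [55, 50, 47], col totals [55, 33, 64], n=152
χ² = (16−19.90)²/19.90 + (10−11.94)²/11.94 + (29−23.16)²/23.16 + (23−18.09)²/18.09 + (7−10.86)²/10.86 + (20−21.05)²/21.05 + (16−17.01)²/17.01 + (16−10.20)²/10.20 + (15−19.79)²/19.79 = 9.8183
df = 4
p-value (upper-tail) = 0.04360
At α=0.1: p < α → reject H₀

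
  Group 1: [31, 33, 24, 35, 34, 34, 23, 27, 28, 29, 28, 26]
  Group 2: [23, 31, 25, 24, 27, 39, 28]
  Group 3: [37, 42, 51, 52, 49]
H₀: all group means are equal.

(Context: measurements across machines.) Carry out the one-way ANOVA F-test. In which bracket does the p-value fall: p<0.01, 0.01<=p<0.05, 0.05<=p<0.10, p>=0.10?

p-value bracket: p<0.01

Group means [29.33, 28.14, 46.20], grand mean 32.500
SSB = Σnᵢ(x̄ᵢ−x̄)² = 1191.676; SSW = ΣΣ(x−x̄ᵢ)² = 528.324
MSB = 1191.676/2 = 595.8381; MSW = 528.324/21 = 25.1583
F = MSB/MSW = 23.6836
df = (2, 21)
p-value (upper-tail) = 0.00000
→ bracket: p<0.01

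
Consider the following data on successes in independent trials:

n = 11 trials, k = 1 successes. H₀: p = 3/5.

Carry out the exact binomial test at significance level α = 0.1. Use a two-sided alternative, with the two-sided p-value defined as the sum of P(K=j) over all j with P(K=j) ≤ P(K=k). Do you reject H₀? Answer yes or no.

reject H₀: yes

Exact binomial: n=11, k=1, p₀=3/5=0.6000
P(X=j) = C(n,j)·p₀^j·(1−p₀)^(n−j); p = Σ P(X=j) over j with P(X=j) ≤ P(X=1)
p-value (two-sided) = 0.00073
At α=0.1: p < α → reject H₀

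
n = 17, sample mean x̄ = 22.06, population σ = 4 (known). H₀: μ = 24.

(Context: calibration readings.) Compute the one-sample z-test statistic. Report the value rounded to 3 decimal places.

test statistic = -2.000

SE = σ/√n = 4/√17 = 0.9701
z = (x̄−μ₀)/SE = (22.06−24)/0.9701 = -1.9997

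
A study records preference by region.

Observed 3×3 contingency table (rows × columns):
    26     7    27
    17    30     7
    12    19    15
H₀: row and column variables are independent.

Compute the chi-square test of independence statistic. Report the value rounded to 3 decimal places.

Row totals [60, 54, 46], col totals [55, 56, 49], n=160
χ² = (26−20.62)²/20.62 + (7−21.00)²/21.00 + (27−18.38)²/18.38 + (17−18.56)²/18.56 + (30−18.90)²/18.90 + (7−16.54)²/16.54 + (12−15.81)²/15.81 + (19−16.10)²/16.10 + (15−14.09)²/14.09 = 28.4343
df = 4

test statistic = 28.434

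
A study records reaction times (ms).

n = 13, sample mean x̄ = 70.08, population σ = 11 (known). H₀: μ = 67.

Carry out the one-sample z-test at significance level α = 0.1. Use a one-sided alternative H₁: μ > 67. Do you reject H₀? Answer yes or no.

reject H₀: no

SE = σ/√n = 11/√13 = 3.0509
z = (x̄−μ₀)/SE = (70.08−67)/3.0509 = 1.0096
p-value (one-sided, H₁ greater) = 0.15635
At α=0.1: p ≥ α → fail to reject H₀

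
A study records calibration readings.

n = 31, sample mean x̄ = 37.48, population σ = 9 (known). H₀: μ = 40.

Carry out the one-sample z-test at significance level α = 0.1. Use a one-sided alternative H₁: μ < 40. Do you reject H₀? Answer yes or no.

SE = σ/√n = 9/√31 = 1.6164
z = (x̄−μ₀)/SE = (37.48−40)/1.6164 = -1.5590
p-value (one-sided, H₁ less) = 0.05950
At α=0.1: p < α → reject H₀

reject H₀: yes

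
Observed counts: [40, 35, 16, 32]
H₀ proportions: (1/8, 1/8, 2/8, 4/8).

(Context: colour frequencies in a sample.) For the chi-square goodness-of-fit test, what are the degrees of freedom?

df = k − 1 = 4 − 1 = 3

degrees of freedom = 3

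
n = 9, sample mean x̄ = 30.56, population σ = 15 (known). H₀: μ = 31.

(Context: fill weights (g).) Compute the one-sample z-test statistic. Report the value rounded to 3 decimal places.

SE = σ/√n = 15/√9 = 5.0000
z = (x̄−μ₀)/SE = (30.56−31)/5.0000 = -0.0880

test statistic = -0.088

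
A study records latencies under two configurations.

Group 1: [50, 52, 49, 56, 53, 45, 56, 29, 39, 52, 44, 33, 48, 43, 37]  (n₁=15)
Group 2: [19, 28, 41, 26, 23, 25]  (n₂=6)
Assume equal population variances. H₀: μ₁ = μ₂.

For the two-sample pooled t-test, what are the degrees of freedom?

degrees of freedom = 19

df = n₁ + n₂ − 2 = 15 + 6 − 2 = 19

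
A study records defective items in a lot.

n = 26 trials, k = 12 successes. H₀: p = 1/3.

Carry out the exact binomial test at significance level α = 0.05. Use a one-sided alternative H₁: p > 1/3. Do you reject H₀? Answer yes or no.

Exact binomial: n=26, k=12, p₀=1/3=0.3333
P(X≥12) from Σ C(n,i)·p₀^i·(1−p₀)^(n−i)
p-value (one-sided, H₁ greater) = 0.12052
At α=0.05: p ≥ α → fail to reject H₀

reject H₀: no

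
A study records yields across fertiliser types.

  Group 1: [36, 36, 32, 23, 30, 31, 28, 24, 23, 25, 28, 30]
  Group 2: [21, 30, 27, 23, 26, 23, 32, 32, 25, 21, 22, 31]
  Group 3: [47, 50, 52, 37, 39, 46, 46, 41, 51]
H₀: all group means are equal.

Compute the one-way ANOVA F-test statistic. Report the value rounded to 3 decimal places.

test statistic = 49.394

Group means [28.83, 26.08, 45.44], grand mean 32.364
SSB = Σnᵢ(x̄ᵢ−x̄)² = 2162.831; SSW = ΣΣ(x−x̄ᵢ)² = 656.806
MSB = 2162.831/2 = 1081.4154; MSW = 656.806/30 = 21.8935
F = MSB/MSW = 49.3943
df = (2, 30)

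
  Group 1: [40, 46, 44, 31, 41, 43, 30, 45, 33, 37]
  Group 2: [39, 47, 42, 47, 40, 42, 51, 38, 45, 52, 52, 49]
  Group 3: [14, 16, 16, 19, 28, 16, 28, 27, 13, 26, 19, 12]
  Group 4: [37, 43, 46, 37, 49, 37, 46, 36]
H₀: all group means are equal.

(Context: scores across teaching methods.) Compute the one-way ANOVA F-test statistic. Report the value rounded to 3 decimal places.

test statistic = 48.885

Group means [39.00, 45.33, 19.50, 41.38], grand mean 35.690
SSB = Σnᵢ(x̄ᵢ−x̄)² = 4629.435; SSW = ΣΣ(x−x̄ᵢ)² = 1199.542
MSB = 4629.435/3 = 1543.1448; MSW = 1199.542/38 = 31.5669
F = MSB/MSW = 48.8849
df = (3, 38)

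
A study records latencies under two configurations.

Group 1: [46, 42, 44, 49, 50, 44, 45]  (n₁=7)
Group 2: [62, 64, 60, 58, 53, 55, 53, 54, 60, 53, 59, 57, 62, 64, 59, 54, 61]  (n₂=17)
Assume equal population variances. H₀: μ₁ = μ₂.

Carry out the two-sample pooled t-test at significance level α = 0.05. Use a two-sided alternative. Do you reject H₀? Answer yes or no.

reject H₀: yes

x̄₁=45.714, s₁=2.870, n₁=7
x̄₂=58.118, s₂=3.871, n₂=17
s_p² = [6·2.870² + 16·3.871²]/22 = 13.1451
SE = √(s_p²·(1/7+1/17)) = 1.6282
t = (45.714−58.118)/1.6282 = -7.6177
df = 22
p-value (two-sided) = 0.00000
At α=0.05: p < α → reject H₀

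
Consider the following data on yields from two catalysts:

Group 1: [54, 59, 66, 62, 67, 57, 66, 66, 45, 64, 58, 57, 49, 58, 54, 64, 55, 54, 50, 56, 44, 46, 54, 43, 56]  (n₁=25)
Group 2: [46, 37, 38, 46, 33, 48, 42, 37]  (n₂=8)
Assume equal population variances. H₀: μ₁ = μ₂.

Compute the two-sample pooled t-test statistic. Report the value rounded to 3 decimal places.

test statistic = 5.513

x̄₁=56.160, s₁=7.186, n₁=25
x̄₂=40.875, s₂=5.410, n₂=8
s_p² = [24·7.186² + 7·5.410²]/31 = 46.5882
SE = √(s_p²·(1/25+1/8)) = 2.7726
t = (56.160−40.875)/2.7726 = 5.5130
df = 31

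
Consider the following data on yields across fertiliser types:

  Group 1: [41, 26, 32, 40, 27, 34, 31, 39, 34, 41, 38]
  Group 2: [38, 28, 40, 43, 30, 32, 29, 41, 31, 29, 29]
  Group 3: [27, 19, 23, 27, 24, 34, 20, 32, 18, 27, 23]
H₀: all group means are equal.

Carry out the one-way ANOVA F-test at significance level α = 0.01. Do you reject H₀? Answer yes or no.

reject H₀: yes

Group means [34.82, 33.64, 24.91], grand mean 31.121
SSB = Σnᵢ(x̄ᵢ−x̄)² = 644.424; SSW = ΣΣ(x−x̄ᵢ)² = 875.091
MSB = 644.424/2 = 322.2121; MSW = 875.091/30 = 29.1697
F = MSB/MSW = 11.0461
df = (2, 30)
p-value (upper-tail) = 0.00025
At α=0.01: p < α → reject H₀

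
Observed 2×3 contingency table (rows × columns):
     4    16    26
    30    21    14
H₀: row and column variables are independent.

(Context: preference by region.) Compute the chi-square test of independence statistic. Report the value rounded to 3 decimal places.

Row totals [46, 65], col totals [34, 37, 40], n=111
χ² = (4−14.09)²/14.09 + (16−15.33)²/15.33 + (26−16.58)²/16.58 + (30−19.91)²/19.91 + (21−21.67)²/21.67 + (14−23.42)²/23.42 = 21.5368
df = 2

test statistic = 21.537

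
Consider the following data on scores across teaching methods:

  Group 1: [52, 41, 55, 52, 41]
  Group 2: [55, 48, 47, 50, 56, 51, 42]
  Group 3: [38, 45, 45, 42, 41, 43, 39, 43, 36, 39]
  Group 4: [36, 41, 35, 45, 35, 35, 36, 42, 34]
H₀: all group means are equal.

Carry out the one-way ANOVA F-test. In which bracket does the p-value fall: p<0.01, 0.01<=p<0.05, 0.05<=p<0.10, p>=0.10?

Group means [48.20, 49.86, 41.10, 37.67], grand mean 43.226
SSB = Σnᵢ(x̄ᵢ−x̄)² = 754.862; SSW = ΣΣ(x−x̄ᵢ)² = 524.557
MSB = 754.862/3 = 251.6207; MSW = 524.557/27 = 19.4280
F = MSB/MSW = 12.9514
df = (3, 27)
p-value (upper-tail) = 0.00002
→ bracket: p<0.01

p-value bracket: p<0.01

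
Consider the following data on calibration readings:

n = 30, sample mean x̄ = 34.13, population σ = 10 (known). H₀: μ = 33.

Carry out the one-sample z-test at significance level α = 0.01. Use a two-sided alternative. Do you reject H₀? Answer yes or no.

reject H₀: no

SE = σ/√n = 10/√30 = 1.8257
z = (x̄−μ₀)/SE = (34.13−33)/1.8257 = 0.6189
p-value (two-sided) = 0.53596
At α=0.01: p ≥ α → fail to reject H₀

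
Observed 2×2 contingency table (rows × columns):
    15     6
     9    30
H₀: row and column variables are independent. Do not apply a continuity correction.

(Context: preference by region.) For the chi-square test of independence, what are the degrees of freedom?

df = (r−1)(c−1) = (2−1)·(2−1) = 1

degrees of freedom = 1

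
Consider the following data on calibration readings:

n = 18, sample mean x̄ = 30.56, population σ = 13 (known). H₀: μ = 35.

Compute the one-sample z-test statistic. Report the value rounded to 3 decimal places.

SE = σ/√n = 13/√18 = 3.0641
z = (x̄−μ₀)/SE = (30.56−35)/3.0641 = -1.4490

test statistic = -1.449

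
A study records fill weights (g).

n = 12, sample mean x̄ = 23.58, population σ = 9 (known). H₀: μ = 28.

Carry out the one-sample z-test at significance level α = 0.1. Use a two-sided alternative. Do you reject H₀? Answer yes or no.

SE = σ/√n = 9/√12 = 2.5981
z = (x̄−μ₀)/SE = (23.58−28)/2.5981 = -1.7013
p-value (two-sided) = 0.08889
At α=0.1: p < α → reject H₀

reject H₀: yes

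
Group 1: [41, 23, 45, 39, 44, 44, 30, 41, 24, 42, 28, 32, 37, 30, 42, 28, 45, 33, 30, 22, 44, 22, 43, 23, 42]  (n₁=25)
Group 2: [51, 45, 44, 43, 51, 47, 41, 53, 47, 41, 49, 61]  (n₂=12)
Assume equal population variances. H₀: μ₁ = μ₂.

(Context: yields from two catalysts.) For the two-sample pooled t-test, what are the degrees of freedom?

degrees of freedom = 35

df = n₁ + n₂ − 2 = 25 + 12 − 2 = 35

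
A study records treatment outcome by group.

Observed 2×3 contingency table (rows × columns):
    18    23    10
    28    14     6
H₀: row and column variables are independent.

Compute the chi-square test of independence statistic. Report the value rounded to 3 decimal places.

test statistic = 5.277

Row totals [51, 48], col totals [46, 37, 16], n=99
χ² = (18−23.70)²/23.70 + (23−19.06)²/19.06 + (10−8.24)²/8.24 + (28−22.30)²/22.30 + (14−17.94)²/17.94 + (6−7.76)²/7.76 = 5.2770
df = 2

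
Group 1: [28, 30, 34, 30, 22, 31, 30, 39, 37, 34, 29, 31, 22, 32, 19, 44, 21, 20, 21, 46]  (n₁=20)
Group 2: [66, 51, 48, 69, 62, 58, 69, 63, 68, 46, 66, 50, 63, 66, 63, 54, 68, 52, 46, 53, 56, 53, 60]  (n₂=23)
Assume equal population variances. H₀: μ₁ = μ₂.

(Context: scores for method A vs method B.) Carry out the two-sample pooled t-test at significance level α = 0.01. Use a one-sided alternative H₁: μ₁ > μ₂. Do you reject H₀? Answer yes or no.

x̄₁=30.000, s₁=7.732, n₁=20
x̄₂=58.696, s₂=7.760, n₂=23
s_p² = [19·7.732² + 22·7.760²]/41 = 60.0212
SE = √(s_p²·(1/20+1/23)) = 2.3687
t = (30.000−58.696)/2.3687 = -12.1146
df = 41
p-value (one-sided, H₁ greater) = 1.00000
At α=0.01: p ≥ α → fail to reject H₀

reject H₀: no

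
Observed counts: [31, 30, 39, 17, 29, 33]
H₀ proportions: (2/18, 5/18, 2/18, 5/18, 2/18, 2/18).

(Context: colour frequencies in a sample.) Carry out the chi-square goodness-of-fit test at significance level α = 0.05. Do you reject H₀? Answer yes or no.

n = 179; E_i = n·p_i = [19.89, 49.72, 19.89, 49.72, 19.89, 19.89]
χ² = (31−19.89)²/19.89 + (30−49.72)²/49.72 + (39−19.89)²/19.89 + (17−49.72)²/49.72 + (29−19.89)²/19.89 + (33−19.89)²/19.89 = 66.7453
df = 5
p-value (upper-tail) = 0.00000
At α=0.05: p < α → reject H₀

reject H₀: yes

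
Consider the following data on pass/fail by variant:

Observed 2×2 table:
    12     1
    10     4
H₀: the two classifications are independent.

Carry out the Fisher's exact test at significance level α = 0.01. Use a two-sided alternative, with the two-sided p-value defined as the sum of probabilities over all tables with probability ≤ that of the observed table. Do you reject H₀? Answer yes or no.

reject H₀: no

Margins: r₁=13, r₂=14, c₁=22, c₂=5, n=27
p_obs = C(13,12)·C(14,10)/C(27,22); sum pmf over tables with pmf ≤ p_obs
p-value (two-sided) = 0.32593
At α=0.01: p ≥ α → fail to reject H₀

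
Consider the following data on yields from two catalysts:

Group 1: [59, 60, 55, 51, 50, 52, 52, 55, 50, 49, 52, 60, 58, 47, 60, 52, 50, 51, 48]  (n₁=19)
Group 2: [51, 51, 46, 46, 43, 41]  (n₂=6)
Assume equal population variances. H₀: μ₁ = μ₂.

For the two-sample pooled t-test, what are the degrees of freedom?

degrees of freedom = 23

df = n₁ + n₂ − 2 = 19 + 6 − 2 = 23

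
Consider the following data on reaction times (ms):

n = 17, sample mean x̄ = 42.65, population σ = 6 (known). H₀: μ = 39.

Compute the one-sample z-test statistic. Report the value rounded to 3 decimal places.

SE = σ/√n = 6/√17 = 1.4552
z = (x̄−μ₀)/SE = (42.65−39)/1.4552 = 2.5082

test statistic = 2.508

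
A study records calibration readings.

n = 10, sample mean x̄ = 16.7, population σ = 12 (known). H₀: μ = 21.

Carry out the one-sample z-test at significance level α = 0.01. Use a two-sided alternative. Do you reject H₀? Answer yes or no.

reject H₀: no

SE = σ/√n = 12/√10 = 3.7947
z = (x̄−μ₀)/SE = (16.7−21)/3.7947 = -1.1331
p-value (two-sided) = 0.25715
At α=0.01: p ≥ α → fail to reject H₀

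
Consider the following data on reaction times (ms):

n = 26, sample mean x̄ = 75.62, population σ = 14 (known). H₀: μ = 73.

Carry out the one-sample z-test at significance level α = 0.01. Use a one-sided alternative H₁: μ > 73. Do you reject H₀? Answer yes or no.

SE = σ/√n = 14/√26 = 2.7456
z = (x̄−μ₀)/SE = (75.62−73)/2.7456 = 0.9542
p-value (one-sided, H₁ greater) = 0.16998
At α=0.01: p ≥ α → fail to reject H₀

reject H₀: no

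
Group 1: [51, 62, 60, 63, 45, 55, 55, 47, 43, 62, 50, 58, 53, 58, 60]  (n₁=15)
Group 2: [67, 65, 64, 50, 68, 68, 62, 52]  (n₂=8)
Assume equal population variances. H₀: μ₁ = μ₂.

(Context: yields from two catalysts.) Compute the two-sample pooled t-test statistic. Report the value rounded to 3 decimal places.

x̄₁=54.800, s₁=6.450, n₁=15
x̄₂=62.000, s₂=7.111, n₂=8
s_p² = [14·6.450² + 7·7.111²]/21 = 44.5905
SE = √(s_p²·(1/15+1/8)) = 2.9234
t = (54.800−62.000)/2.9234 = -2.4629
df = 21

test statistic = -2.463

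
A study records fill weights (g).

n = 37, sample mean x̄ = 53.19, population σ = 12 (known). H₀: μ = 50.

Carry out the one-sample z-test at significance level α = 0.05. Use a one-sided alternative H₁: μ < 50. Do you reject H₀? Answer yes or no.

reject H₀: no

SE = σ/√n = 12/√37 = 1.9728
z = (x̄−μ₀)/SE = (53.19−50)/1.9728 = 1.6170
p-value (one-sided, H₁ less) = 0.94706
At α=0.05: p ≥ α → fail to reject H₀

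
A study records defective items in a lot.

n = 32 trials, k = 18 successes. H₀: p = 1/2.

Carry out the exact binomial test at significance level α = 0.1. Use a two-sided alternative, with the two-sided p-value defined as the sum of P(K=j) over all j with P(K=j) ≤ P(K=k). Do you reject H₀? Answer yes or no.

Exact binomial: n=32, k=18, p₀=1/2=0.5000
P(X=j) = C(n,j)·p₀^j·(1−p₀)^(n−j); p = Σ P(X=j) over j with P(X=j) ≤ P(X=18)
p-value (two-sided) = 0.59661
At α=0.1: p ≥ α → fail to reject H₀

reject H₀: no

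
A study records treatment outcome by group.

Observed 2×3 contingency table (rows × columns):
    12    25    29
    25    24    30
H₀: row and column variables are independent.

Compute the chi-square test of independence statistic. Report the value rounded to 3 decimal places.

Row totals [66, 79], col totals [37, 49, 59], n=145
χ² = (12−16.84)²/16.84 + (25−22.30)²/22.30 + (29−26.86)²/26.86 + (25−20.16)²/20.16 + (24−26.70)²/26.70 + (30−32.14)²/32.14 = 3.4673
df = 2

test statistic = 3.467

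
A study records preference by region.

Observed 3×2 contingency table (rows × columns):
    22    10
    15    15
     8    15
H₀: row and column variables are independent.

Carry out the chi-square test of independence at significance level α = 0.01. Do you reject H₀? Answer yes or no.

Row totals [32, 30, 23], col totals [45, 40], n=85
χ² = (22−16.94)²/16.94 + (10−15.06)²/15.06 + (15−15.88)²/15.88 + (15−14.12)²/14.12 + (8−12.18)²/12.18 + (15−10.82)²/10.82 = 6.3583
df = 2
p-value (upper-tail) = 0.04162
At α=0.01: p ≥ α → fail to reject H₀

reject H₀: no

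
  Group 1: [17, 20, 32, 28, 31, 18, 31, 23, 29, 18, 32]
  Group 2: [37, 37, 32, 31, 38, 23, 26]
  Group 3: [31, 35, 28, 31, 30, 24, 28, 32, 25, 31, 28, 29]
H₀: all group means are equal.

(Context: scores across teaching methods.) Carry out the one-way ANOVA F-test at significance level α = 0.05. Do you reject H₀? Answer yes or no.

Group means [25.36, 32.00, 29.33], grand mean 28.500
SSB = Σnᵢ(x̄ᵢ−x̄)² = 202.288; SSW = ΣΣ(x−x̄ᵢ)² = 689.212
MSB = 202.288/2 = 101.1439; MSW = 689.212/27 = 25.5264
F = MSB/MSW = 3.9623
df = (2, 27)
p-value (upper-tail) = 0.03098
At α=0.05: p < α → reject H₀

reject H₀: yes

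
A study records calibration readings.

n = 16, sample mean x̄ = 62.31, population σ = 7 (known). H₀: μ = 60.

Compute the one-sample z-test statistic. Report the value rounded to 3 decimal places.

SE = σ/√n = 7/√16 = 1.7500
z = (x̄−μ₀)/SE = (62.31−60)/1.7500 = 1.3200

test statistic = 1.320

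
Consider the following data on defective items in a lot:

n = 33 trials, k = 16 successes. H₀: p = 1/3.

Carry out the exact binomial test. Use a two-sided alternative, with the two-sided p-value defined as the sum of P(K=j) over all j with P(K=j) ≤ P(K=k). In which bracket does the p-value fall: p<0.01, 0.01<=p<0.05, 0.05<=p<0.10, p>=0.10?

Exact binomial: n=33, k=16, p₀=1/3=0.3333
P(X=j) = C(n,j)·p₀^j·(1−p₀)^(n−j); p = Σ P(X=j) over j with P(X=j) ≤ P(X=16)
p-value (two-sided) = 0.09443
→ bracket: 0.05<=p<0.10

p-value bracket: 0.05<=p<0.10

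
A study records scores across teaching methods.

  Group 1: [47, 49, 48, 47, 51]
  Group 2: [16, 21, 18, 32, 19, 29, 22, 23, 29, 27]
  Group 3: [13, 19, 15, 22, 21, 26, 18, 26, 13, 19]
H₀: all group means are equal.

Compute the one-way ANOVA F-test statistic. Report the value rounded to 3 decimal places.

test statistic = 70.333

Group means [48.40, 23.60, 19.20], grand mean 26.800
SSB = Σnᵢ(x̄ᵢ−x̄)² = 3012.800; SSW = ΣΣ(x−x̄ᵢ)² = 471.200
MSB = 3012.800/2 = 1506.4000; MSW = 471.200/22 = 21.4182
F = MSB/MSW = 70.3328
df = (2, 22)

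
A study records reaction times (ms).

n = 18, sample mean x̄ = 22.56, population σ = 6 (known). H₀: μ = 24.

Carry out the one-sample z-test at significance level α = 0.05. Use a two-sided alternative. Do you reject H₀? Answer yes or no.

SE = σ/√n = 6/√18 = 1.4142
z = (x̄−μ₀)/SE = (22.56−24)/1.4142 = -1.0182
p-value (two-sided) = 0.30857
At α=0.05: p ≥ α → fail to reject H₀

reject H₀: no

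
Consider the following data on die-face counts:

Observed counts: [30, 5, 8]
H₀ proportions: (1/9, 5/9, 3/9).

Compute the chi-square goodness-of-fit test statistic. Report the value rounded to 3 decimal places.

test statistic = 150.884

n = 43; E_i = n·p_i = [4.78, 23.89, 14.33]
χ² = (30−4.78)²/4.78 + (5−23.89)²/23.89 + (8−14.33)²/14.33 = 150.8837
df = 2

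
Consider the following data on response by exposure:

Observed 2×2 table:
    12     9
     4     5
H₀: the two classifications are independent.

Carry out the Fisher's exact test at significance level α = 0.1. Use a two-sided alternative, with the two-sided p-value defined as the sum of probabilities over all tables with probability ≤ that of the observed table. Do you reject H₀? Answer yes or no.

Margins: r₁=21, r₂=9, c₁=16, c₂=14, n=30
p_obs = C(21,12)·C(9,4)/C(30,16); sum pmf over tables with pmf ≤ p_obs
p-value (two-sided) = 0.69439
At α=0.1: p ≥ α → fail to reject H₀

reject H₀: no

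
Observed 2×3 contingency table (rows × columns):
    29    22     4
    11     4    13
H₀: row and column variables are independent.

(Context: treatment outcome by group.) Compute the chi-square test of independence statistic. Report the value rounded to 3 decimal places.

test statistic = 18.501

Row totals [55, 28], col totals [40, 26, 17], n=83
χ² = (29−26.51)²/26.51 + (22−17.23)²/17.23 + (4−11.27)²/11.27 + (11−13.49)²/13.49 + (4−8.77)²/8.77 + (13−5.73)²/5.73 = 18.5009
df = 2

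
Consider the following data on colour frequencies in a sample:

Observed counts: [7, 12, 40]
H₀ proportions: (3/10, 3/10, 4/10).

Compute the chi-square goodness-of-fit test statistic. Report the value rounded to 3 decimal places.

n = 59; E_i = n·p_i = [17.70, 17.70, 23.60]
χ² = (7−17.70)²/17.70 + (12−17.70)²/17.70 + (40−23.60)²/23.60 = 19.7006
df = 2

test statistic = 19.701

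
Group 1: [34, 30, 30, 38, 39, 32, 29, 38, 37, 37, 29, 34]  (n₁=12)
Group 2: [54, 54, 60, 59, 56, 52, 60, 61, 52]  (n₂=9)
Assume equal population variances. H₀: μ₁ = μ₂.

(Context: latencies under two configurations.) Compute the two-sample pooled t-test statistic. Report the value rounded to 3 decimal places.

x̄₁=33.917, s₁=3.825, n₁=12
x̄₂=56.444, s₂=3.609, n₂=9
s_p² = [11·3.825² + 8·3.609²]/19 = 13.9547
SE = √(s_p²·(1/12+1/9)) = 1.6472
t = (33.917−56.444)/1.6472 = -13.6760
df = 19

test statistic = -13.676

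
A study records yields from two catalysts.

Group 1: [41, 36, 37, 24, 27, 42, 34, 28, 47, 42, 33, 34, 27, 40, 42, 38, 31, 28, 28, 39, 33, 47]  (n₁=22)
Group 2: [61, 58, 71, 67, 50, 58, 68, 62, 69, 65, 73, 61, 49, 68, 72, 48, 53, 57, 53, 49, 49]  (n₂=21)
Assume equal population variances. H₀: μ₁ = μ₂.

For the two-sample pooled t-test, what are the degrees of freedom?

df = n₁ + n₂ − 2 = 22 + 21 − 2 = 41

degrees of freedom = 41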